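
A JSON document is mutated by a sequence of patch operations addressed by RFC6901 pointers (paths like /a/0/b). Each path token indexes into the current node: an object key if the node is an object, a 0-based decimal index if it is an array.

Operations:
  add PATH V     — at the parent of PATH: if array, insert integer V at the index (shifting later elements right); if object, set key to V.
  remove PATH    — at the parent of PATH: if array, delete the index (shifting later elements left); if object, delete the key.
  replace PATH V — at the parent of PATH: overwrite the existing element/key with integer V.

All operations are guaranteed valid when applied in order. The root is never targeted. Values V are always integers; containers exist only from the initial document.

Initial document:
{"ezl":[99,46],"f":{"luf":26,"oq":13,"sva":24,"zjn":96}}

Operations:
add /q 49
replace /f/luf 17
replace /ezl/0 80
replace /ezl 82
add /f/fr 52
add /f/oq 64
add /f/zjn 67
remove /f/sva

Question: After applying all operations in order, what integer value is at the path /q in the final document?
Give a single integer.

Answer: 49

Derivation:
After op 1 (add /q 49): {"ezl":[99,46],"f":{"luf":26,"oq":13,"sva":24,"zjn":96},"q":49}
After op 2 (replace /f/luf 17): {"ezl":[99,46],"f":{"luf":17,"oq":13,"sva":24,"zjn":96},"q":49}
After op 3 (replace /ezl/0 80): {"ezl":[80,46],"f":{"luf":17,"oq":13,"sva":24,"zjn":96},"q":49}
After op 4 (replace /ezl 82): {"ezl":82,"f":{"luf":17,"oq":13,"sva":24,"zjn":96},"q":49}
After op 5 (add /f/fr 52): {"ezl":82,"f":{"fr":52,"luf":17,"oq":13,"sva":24,"zjn":96},"q":49}
After op 6 (add /f/oq 64): {"ezl":82,"f":{"fr":52,"luf":17,"oq":64,"sva":24,"zjn":96},"q":49}
After op 7 (add /f/zjn 67): {"ezl":82,"f":{"fr":52,"luf":17,"oq":64,"sva":24,"zjn":67},"q":49}
After op 8 (remove /f/sva): {"ezl":82,"f":{"fr":52,"luf":17,"oq":64,"zjn":67},"q":49}
Value at /q: 49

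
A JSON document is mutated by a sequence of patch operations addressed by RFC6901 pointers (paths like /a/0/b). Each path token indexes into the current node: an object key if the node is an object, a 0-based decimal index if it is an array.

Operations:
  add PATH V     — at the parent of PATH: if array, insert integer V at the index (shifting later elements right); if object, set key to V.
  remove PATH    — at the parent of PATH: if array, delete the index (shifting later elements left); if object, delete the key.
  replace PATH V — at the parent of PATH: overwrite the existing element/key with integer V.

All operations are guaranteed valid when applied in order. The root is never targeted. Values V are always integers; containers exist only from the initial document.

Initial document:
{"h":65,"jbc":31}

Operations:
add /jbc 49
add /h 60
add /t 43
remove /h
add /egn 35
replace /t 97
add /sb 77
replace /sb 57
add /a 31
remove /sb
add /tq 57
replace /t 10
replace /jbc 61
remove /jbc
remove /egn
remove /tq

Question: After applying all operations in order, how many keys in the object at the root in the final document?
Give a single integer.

Answer: 2

Derivation:
After op 1 (add /jbc 49): {"h":65,"jbc":49}
After op 2 (add /h 60): {"h":60,"jbc":49}
After op 3 (add /t 43): {"h":60,"jbc":49,"t":43}
After op 4 (remove /h): {"jbc":49,"t":43}
After op 5 (add /egn 35): {"egn":35,"jbc":49,"t":43}
After op 6 (replace /t 97): {"egn":35,"jbc":49,"t":97}
After op 7 (add /sb 77): {"egn":35,"jbc":49,"sb":77,"t":97}
After op 8 (replace /sb 57): {"egn":35,"jbc":49,"sb":57,"t":97}
After op 9 (add /a 31): {"a":31,"egn":35,"jbc":49,"sb":57,"t":97}
After op 10 (remove /sb): {"a":31,"egn":35,"jbc":49,"t":97}
After op 11 (add /tq 57): {"a":31,"egn":35,"jbc":49,"t":97,"tq":57}
After op 12 (replace /t 10): {"a":31,"egn":35,"jbc":49,"t":10,"tq":57}
After op 13 (replace /jbc 61): {"a":31,"egn":35,"jbc":61,"t":10,"tq":57}
After op 14 (remove /jbc): {"a":31,"egn":35,"t":10,"tq":57}
After op 15 (remove /egn): {"a":31,"t":10,"tq":57}
After op 16 (remove /tq): {"a":31,"t":10}
Size at the root: 2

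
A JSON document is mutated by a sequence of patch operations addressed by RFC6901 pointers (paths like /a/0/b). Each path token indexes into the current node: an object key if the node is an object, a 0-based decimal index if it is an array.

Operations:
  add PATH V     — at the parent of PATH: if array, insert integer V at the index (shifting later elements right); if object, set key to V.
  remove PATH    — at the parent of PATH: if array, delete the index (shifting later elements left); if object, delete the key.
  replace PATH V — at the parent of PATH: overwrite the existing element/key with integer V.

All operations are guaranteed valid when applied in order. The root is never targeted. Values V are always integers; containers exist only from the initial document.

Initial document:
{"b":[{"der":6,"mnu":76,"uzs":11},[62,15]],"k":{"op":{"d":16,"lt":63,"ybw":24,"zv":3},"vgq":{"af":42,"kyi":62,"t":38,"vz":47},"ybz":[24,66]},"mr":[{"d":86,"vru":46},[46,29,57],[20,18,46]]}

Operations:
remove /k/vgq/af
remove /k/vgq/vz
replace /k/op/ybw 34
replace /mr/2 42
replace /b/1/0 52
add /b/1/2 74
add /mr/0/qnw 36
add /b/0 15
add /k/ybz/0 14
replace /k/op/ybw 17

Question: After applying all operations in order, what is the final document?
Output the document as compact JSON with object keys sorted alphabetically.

Answer: {"b":[15,{"der":6,"mnu":76,"uzs":11},[52,15,74]],"k":{"op":{"d":16,"lt":63,"ybw":17,"zv":3},"vgq":{"kyi":62,"t":38},"ybz":[14,24,66]},"mr":[{"d":86,"qnw":36,"vru":46},[46,29,57],42]}

Derivation:
After op 1 (remove /k/vgq/af): {"b":[{"der":6,"mnu":76,"uzs":11},[62,15]],"k":{"op":{"d":16,"lt":63,"ybw":24,"zv":3},"vgq":{"kyi":62,"t":38,"vz":47},"ybz":[24,66]},"mr":[{"d":86,"vru":46},[46,29,57],[20,18,46]]}
After op 2 (remove /k/vgq/vz): {"b":[{"der":6,"mnu":76,"uzs":11},[62,15]],"k":{"op":{"d":16,"lt":63,"ybw":24,"zv":3},"vgq":{"kyi":62,"t":38},"ybz":[24,66]},"mr":[{"d":86,"vru":46},[46,29,57],[20,18,46]]}
After op 3 (replace /k/op/ybw 34): {"b":[{"der":6,"mnu":76,"uzs":11},[62,15]],"k":{"op":{"d":16,"lt":63,"ybw":34,"zv":3},"vgq":{"kyi":62,"t":38},"ybz":[24,66]},"mr":[{"d":86,"vru":46},[46,29,57],[20,18,46]]}
After op 4 (replace /mr/2 42): {"b":[{"der":6,"mnu":76,"uzs":11},[62,15]],"k":{"op":{"d":16,"lt":63,"ybw":34,"zv":3},"vgq":{"kyi":62,"t":38},"ybz":[24,66]},"mr":[{"d":86,"vru":46},[46,29,57],42]}
After op 5 (replace /b/1/0 52): {"b":[{"der":6,"mnu":76,"uzs":11},[52,15]],"k":{"op":{"d":16,"lt":63,"ybw":34,"zv":3},"vgq":{"kyi":62,"t":38},"ybz":[24,66]},"mr":[{"d":86,"vru":46},[46,29,57],42]}
After op 6 (add /b/1/2 74): {"b":[{"der":6,"mnu":76,"uzs":11},[52,15,74]],"k":{"op":{"d":16,"lt":63,"ybw":34,"zv":3},"vgq":{"kyi":62,"t":38},"ybz":[24,66]},"mr":[{"d":86,"vru":46},[46,29,57],42]}
After op 7 (add /mr/0/qnw 36): {"b":[{"der":6,"mnu":76,"uzs":11},[52,15,74]],"k":{"op":{"d":16,"lt":63,"ybw":34,"zv":3},"vgq":{"kyi":62,"t":38},"ybz":[24,66]},"mr":[{"d":86,"qnw":36,"vru":46},[46,29,57],42]}
After op 8 (add /b/0 15): {"b":[15,{"der":6,"mnu":76,"uzs":11},[52,15,74]],"k":{"op":{"d":16,"lt":63,"ybw":34,"zv":3},"vgq":{"kyi":62,"t":38},"ybz":[24,66]},"mr":[{"d":86,"qnw":36,"vru":46},[46,29,57],42]}
After op 9 (add /k/ybz/0 14): {"b":[15,{"der":6,"mnu":76,"uzs":11},[52,15,74]],"k":{"op":{"d":16,"lt":63,"ybw":34,"zv":3},"vgq":{"kyi":62,"t":38},"ybz":[14,24,66]},"mr":[{"d":86,"qnw":36,"vru":46},[46,29,57],42]}
After op 10 (replace /k/op/ybw 17): {"b":[15,{"der":6,"mnu":76,"uzs":11},[52,15,74]],"k":{"op":{"d":16,"lt":63,"ybw":17,"zv":3},"vgq":{"kyi":62,"t":38},"ybz":[14,24,66]},"mr":[{"d":86,"qnw":36,"vru":46},[46,29,57],42]}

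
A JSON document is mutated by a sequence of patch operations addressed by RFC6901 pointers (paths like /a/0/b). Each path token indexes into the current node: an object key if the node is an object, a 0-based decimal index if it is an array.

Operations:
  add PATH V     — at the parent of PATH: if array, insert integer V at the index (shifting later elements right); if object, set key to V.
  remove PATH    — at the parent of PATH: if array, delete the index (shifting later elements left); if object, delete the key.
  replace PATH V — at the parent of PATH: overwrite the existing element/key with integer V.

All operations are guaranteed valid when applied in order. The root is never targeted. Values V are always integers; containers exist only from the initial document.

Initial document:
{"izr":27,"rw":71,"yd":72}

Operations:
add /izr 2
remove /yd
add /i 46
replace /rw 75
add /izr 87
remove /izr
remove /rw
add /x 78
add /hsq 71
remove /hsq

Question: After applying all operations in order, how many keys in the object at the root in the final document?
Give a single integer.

After op 1 (add /izr 2): {"izr":2,"rw":71,"yd":72}
After op 2 (remove /yd): {"izr":2,"rw":71}
After op 3 (add /i 46): {"i":46,"izr":2,"rw":71}
After op 4 (replace /rw 75): {"i":46,"izr":2,"rw":75}
After op 5 (add /izr 87): {"i":46,"izr":87,"rw":75}
After op 6 (remove /izr): {"i":46,"rw":75}
After op 7 (remove /rw): {"i":46}
After op 8 (add /x 78): {"i":46,"x":78}
After op 9 (add /hsq 71): {"hsq":71,"i":46,"x":78}
After op 10 (remove /hsq): {"i":46,"x":78}
Size at the root: 2

Answer: 2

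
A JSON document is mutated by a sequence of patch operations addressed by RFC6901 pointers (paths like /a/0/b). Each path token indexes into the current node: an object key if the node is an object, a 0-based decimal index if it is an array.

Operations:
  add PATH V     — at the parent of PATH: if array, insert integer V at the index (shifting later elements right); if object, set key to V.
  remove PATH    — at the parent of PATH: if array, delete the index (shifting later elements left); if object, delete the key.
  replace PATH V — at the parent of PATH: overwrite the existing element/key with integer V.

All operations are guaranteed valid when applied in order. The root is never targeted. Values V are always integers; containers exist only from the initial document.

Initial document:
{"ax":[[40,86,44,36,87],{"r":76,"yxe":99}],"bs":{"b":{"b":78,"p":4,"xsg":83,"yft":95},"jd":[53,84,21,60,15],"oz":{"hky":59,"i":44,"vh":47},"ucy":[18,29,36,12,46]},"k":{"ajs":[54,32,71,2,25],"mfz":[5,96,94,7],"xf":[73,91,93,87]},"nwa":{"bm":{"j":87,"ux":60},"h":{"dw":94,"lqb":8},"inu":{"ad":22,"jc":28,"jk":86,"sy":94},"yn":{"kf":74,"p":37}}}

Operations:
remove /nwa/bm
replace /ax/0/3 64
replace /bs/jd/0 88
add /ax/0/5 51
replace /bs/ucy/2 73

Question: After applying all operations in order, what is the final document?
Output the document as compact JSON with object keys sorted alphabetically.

After op 1 (remove /nwa/bm): {"ax":[[40,86,44,36,87],{"r":76,"yxe":99}],"bs":{"b":{"b":78,"p":4,"xsg":83,"yft":95},"jd":[53,84,21,60,15],"oz":{"hky":59,"i":44,"vh":47},"ucy":[18,29,36,12,46]},"k":{"ajs":[54,32,71,2,25],"mfz":[5,96,94,7],"xf":[73,91,93,87]},"nwa":{"h":{"dw":94,"lqb":8},"inu":{"ad":22,"jc":28,"jk":86,"sy":94},"yn":{"kf":74,"p":37}}}
After op 2 (replace /ax/0/3 64): {"ax":[[40,86,44,64,87],{"r":76,"yxe":99}],"bs":{"b":{"b":78,"p":4,"xsg":83,"yft":95},"jd":[53,84,21,60,15],"oz":{"hky":59,"i":44,"vh":47},"ucy":[18,29,36,12,46]},"k":{"ajs":[54,32,71,2,25],"mfz":[5,96,94,7],"xf":[73,91,93,87]},"nwa":{"h":{"dw":94,"lqb":8},"inu":{"ad":22,"jc":28,"jk":86,"sy":94},"yn":{"kf":74,"p":37}}}
After op 3 (replace /bs/jd/0 88): {"ax":[[40,86,44,64,87],{"r":76,"yxe":99}],"bs":{"b":{"b":78,"p":4,"xsg":83,"yft":95},"jd":[88,84,21,60,15],"oz":{"hky":59,"i":44,"vh":47},"ucy":[18,29,36,12,46]},"k":{"ajs":[54,32,71,2,25],"mfz":[5,96,94,7],"xf":[73,91,93,87]},"nwa":{"h":{"dw":94,"lqb":8},"inu":{"ad":22,"jc":28,"jk":86,"sy":94},"yn":{"kf":74,"p":37}}}
After op 4 (add /ax/0/5 51): {"ax":[[40,86,44,64,87,51],{"r":76,"yxe":99}],"bs":{"b":{"b":78,"p":4,"xsg":83,"yft":95},"jd":[88,84,21,60,15],"oz":{"hky":59,"i":44,"vh":47},"ucy":[18,29,36,12,46]},"k":{"ajs":[54,32,71,2,25],"mfz":[5,96,94,7],"xf":[73,91,93,87]},"nwa":{"h":{"dw":94,"lqb":8},"inu":{"ad":22,"jc":28,"jk":86,"sy":94},"yn":{"kf":74,"p":37}}}
After op 5 (replace /bs/ucy/2 73): {"ax":[[40,86,44,64,87,51],{"r":76,"yxe":99}],"bs":{"b":{"b":78,"p":4,"xsg":83,"yft":95},"jd":[88,84,21,60,15],"oz":{"hky":59,"i":44,"vh":47},"ucy":[18,29,73,12,46]},"k":{"ajs":[54,32,71,2,25],"mfz":[5,96,94,7],"xf":[73,91,93,87]},"nwa":{"h":{"dw":94,"lqb":8},"inu":{"ad":22,"jc":28,"jk":86,"sy":94},"yn":{"kf":74,"p":37}}}

Answer: {"ax":[[40,86,44,64,87,51],{"r":76,"yxe":99}],"bs":{"b":{"b":78,"p":4,"xsg":83,"yft":95},"jd":[88,84,21,60,15],"oz":{"hky":59,"i":44,"vh":47},"ucy":[18,29,73,12,46]},"k":{"ajs":[54,32,71,2,25],"mfz":[5,96,94,7],"xf":[73,91,93,87]},"nwa":{"h":{"dw":94,"lqb":8},"inu":{"ad":22,"jc":28,"jk":86,"sy":94},"yn":{"kf":74,"p":37}}}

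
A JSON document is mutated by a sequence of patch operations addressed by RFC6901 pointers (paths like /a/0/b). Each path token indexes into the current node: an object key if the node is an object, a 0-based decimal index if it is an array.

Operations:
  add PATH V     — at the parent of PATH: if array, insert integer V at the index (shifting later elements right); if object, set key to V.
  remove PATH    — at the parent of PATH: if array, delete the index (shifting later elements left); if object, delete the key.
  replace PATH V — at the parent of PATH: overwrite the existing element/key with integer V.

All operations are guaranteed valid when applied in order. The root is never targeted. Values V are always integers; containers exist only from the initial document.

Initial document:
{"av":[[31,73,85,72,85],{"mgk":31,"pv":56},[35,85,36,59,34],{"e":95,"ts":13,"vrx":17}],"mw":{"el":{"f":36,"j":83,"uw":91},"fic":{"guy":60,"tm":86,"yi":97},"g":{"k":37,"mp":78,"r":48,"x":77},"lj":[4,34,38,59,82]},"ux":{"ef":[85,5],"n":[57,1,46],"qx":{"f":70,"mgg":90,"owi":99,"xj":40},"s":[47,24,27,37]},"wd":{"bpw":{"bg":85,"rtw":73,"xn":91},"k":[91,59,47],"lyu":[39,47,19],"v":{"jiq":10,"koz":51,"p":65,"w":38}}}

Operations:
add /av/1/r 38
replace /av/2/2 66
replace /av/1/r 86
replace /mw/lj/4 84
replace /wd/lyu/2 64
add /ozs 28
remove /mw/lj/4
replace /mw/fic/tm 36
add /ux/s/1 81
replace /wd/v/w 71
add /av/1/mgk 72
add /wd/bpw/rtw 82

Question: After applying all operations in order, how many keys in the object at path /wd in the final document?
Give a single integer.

Answer: 4

Derivation:
After op 1 (add /av/1/r 38): {"av":[[31,73,85,72,85],{"mgk":31,"pv":56,"r":38},[35,85,36,59,34],{"e":95,"ts":13,"vrx":17}],"mw":{"el":{"f":36,"j":83,"uw":91},"fic":{"guy":60,"tm":86,"yi":97},"g":{"k":37,"mp":78,"r":48,"x":77},"lj":[4,34,38,59,82]},"ux":{"ef":[85,5],"n":[57,1,46],"qx":{"f":70,"mgg":90,"owi":99,"xj":40},"s":[47,24,27,37]},"wd":{"bpw":{"bg":85,"rtw":73,"xn":91},"k":[91,59,47],"lyu":[39,47,19],"v":{"jiq":10,"koz":51,"p":65,"w":38}}}
After op 2 (replace /av/2/2 66): {"av":[[31,73,85,72,85],{"mgk":31,"pv":56,"r":38},[35,85,66,59,34],{"e":95,"ts":13,"vrx":17}],"mw":{"el":{"f":36,"j":83,"uw":91},"fic":{"guy":60,"tm":86,"yi":97},"g":{"k":37,"mp":78,"r":48,"x":77},"lj":[4,34,38,59,82]},"ux":{"ef":[85,5],"n":[57,1,46],"qx":{"f":70,"mgg":90,"owi":99,"xj":40},"s":[47,24,27,37]},"wd":{"bpw":{"bg":85,"rtw":73,"xn":91},"k":[91,59,47],"lyu":[39,47,19],"v":{"jiq":10,"koz":51,"p":65,"w":38}}}
After op 3 (replace /av/1/r 86): {"av":[[31,73,85,72,85],{"mgk":31,"pv":56,"r":86},[35,85,66,59,34],{"e":95,"ts":13,"vrx":17}],"mw":{"el":{"f":36,"j":83,"uw":91},"fic":{"guy":60,"tm":86,"yi":97},"g":{"k":37,"mp":78,"r":48,"x":77},"lj":[4,34,38,59,82]},"ux":{"ef":[85,5],"n":[57,1,46],"qx":{"f":70,"mgg":90,"owi":99,"xj":40},"s":[47,24,27,37]},"wd":{"bpw":{"bg":85,"rtw":73,"xn":91},"k":[91,59,47],"lyu":[39,47,19],"v":{"jiq":10,"koz":51,"p":65,"w":38}}}
After op 4 (replace /mw/lj/4 84): {"av":[[31,73,85,72,85],{"mgk":31,"pv":56,"r":86},[35,85,66,59,34],{"e":95,"ts":13,"vrx":17}],"mw":{"el":{"f":36,"j":83,"uw":91},"fic":{"guy":60,"tm":86,"yi":97},"g":{"k":37,"mp":78,"r":48,"x":77},"lj":[4,34,38,59,84]},"ux":{"ef":[85,5],"n":[57,1,46],"qx":{"f":70,"mgg":90,"owi":99,"xj":40},"s":[47,24,27,37]},"wd":{"bpw":{"bg":85,"rtw":73,"xn":91},"k":[91,59,47],"lyu":[39,47,19],"v":{"jiq":10,"koz":51,"p":65,"w":38}}}
After op 5 (replace /wd/lyu/2 64): {"av":[[31,73,85,72,85],{"mgk":31,"pv":56,"r":86},[35,85,66,59,34],{"e":95,"ts":13,"vrx":17}],"mw":{"el":{"f":36,"j":83,"uw":91},"fic":{"guy":60,"tm":86,"yi":97},"g":{"k":37,"mp":78,"r":48,"x":77},"lj":[4,34,38,59,84]},"ux":{"ef":[85,5],"n":[57,1,46],"qx":{"f":70,"mgg":90,"owi":99,"xj":40},"s":[47,24,27,37]},"wd":{"bpw":{"bg":85,"rtw":73,"xn":91},"k":[91,59,47],"lyu":[39,47,64],"v":{"jiq":10,"koz":51,"p":65,"w":38}}}
After op 6 (add /ozs 28): {"av":[[31,73,85,72,85],{"mgk":31,"pv":56,"r":86},[35,85,66,59,34],{"e":95,"ts":13,"vrx":17}],"mw":{"el":{"f":36,"j":83,"uw":91},"fic":{"guy":60,"tm":86,"yi":97},"g":{"k":37,"mp":78,"r":48,"x":77},"lj":[4,34,38,59,84]},"ozs":28,"ux":{"ef":[85,5],"n":[57,1,46],"qx":{"f":70,"mgg":90,"owi":99,"xj":40},"s":[47,24,27,37]},"wd":{"bpw":{"bg":85,"rtw":73,"xn":91},"k":[91,59,47],"lyu":[39,47,64],"v":{"jiq":10,"koz":51,"p":65,"w":38}}}
After op 7 (remove /mw/lj/4): {"av":[[31,73,85,72,85],{"mgk":31,"pv":56,"r":86},[35,85,66,59,34],{"e":95,"ts":13,"vrx":17}],"mw":{"el":{"f":36,"j":83,"uw":91},"fic":{"guy":60,"tm":86,"yi":97},"g":{"k":37,"mp":78,"r":48,"x":77},"lj":[4,34,38,59]},"ozs":28,"ux":{"ef":[85,5],"n":[57,1,46],"qx":{"f":70,"mgg":90,"owi":99,"xj":40},"s":[47,24,27,37]},"wd":{"bpw":{"bg":85,"rtw":73,"xn":91},"k":[91,59,47],"lyu":[39,47,64],"v":{"jiq":10,"koz":51,"p":65,"w":38}}}
After op 8 (replace /mw/fic/tm 36): {"av":[[31,73,85,72,85],{"mgk":31,"pv":56,"r":86},[35,85,66,59,34],{"e":95,"ts":13,"vrx":17}],"mw":{"el":{"f":36,"j":83,"uw":91},"fic":{"guy":60,"tm":36,"yi":97},"g":{"k":37,"mp":78,"r":48,"x":77},"lj":[4,34,38,59]},"ozs":28,"ux":{"ef":[85,5],"n":[57,1,46],"qx":{"f":70,"mgg":90,"owi":99,"xj":40},"s":[47,24,27,37]},"wd":{"bpw":{"bg":85,"rtw":73,"xn":91},"k":[91,59,47],"lyu":[39,47,64],"v":{"jiq":10,"koz":51,"p":65,"w":38}}}
After op 9 (add /ux/s/1 81): {"av":[[31,73,85,72,85],{"mgk":31,"pv":56,"r":86},[35,85,66,59,34],{"e":95,"ts":13,"vrx":17}],"mw":{"el":{"f":36,"j":83,"uw":91},"fic":{"guy":60,"tm":36,"yi":97},"g":{"k":37,"mp":78,"r":48,"x":77},"lj":[4,34,38,59]},"ozs":28,"ux":{"ef":[85,5],"n":[57,1,46],"qx":{"f":70,"mgg":90,"owi":99,"xj":40},"s":[47,81,24,27,37]},"wd":{"bpw":{"bg":85,"rtw":73,"xn":91},"k":[91,59,47],"lyu":[39,47,64],"v":{"jiq":10,"koz":51,"p":65,"w":38}}}
After op 10 (replace /wd/v/w 71): {"av":[[31,73,85,72,85],{"mgk":31,"pv":56,"r":86},[35,85,66,59,34],{"e":95,"ts":13,"vrx":17}],"mw":{"el":{"f":36,"j":83,"uw":91},"fic":{"guy":60,"tm":36,"yi":97},"g":{"k":37,"mp":78,"r":48,"x":77},"lj":[4,34,38,59]},"ozs":28,"ux":{"ef":[85,5],"n":[57,1,46],"qx":{"f":70,"mgg":90,"owi":99,"xj":40},"s":[47,81,24,27,37]},"wd":{"bpw":{"bg":85,"rtw":73,"xn":91},"k":[91,59,47],"lyu":[39,47,64],"v":{"jiq":10,"koz":51,"p":65,"w":71}}}
After op 11 (add /av/1/mgk 72): {"av":[[31,73,85,72,85],{"mgk":72,"pv":56,"r":86},[35,85,66,59,34],{"e":95,"ts":13,"vrx":17}],"mw":{"el":{"f":36,"j":83,"uw":91},"fic":{"guy":60,"tm":36,"yi":97},"g":{"k":37,"mp":78,"r":48,"x":77},"lj":[4,34,38,59]},"ozs":28,"ux":{"ef":[85,5],"n":[57,1,46],"qx":{"f":70,"mgg":90,"owi":99,"xj":40},"s":[47,81,24,27,37]},"wd":{"bpw":{"bg":85,"rtw":73,"xn":91},"k":[91,59,47],"lyu":[39,47,64],"v":{"jiq":10,"koz":51,"p":65,"w":71}}}
After op 12 (add /wd/bpw/rtw 82): {"av":[[31,73,85,72,85],{"mgk":72,"pv":56,"r":86},[35,85,66,59,34],{"e":95,"ts":13,"vrx":17}],"mw":{"el":{"f":36,"j":83,"uw":91},"fic":{"guy":60,"tm":36,"yi":97},"g":{"k":37,"mp":78,"r":48,"x":77},"lj":[4,34,38,59]},"ozs":28,"ux":{"ef":[85,5],"n":[57,1,46],"qx":{"f":70,"mgg":90,"owi":99,"xj":40},"s":[47,81,24,27,37]},"wd":{"bpw":{"bg":85,"rtw":82,"xn":91},"k":[91,59,47],"lyu":[39,47,64],"v":{"jiq":10,"koz":51,"p":65,"w":71}}}
Size at path /wd: 4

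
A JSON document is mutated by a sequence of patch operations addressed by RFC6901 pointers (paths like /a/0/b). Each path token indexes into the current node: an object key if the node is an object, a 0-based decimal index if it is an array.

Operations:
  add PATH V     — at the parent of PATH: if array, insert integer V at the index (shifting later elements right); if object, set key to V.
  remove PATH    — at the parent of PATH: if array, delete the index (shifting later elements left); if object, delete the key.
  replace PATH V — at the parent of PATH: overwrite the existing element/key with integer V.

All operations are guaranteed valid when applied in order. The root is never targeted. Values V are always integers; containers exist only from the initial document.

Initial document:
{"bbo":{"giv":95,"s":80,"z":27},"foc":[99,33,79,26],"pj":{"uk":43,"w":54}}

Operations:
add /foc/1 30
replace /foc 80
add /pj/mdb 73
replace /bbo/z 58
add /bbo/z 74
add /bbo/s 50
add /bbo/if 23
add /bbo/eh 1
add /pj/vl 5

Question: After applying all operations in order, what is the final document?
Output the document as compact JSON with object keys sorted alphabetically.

Answer: {"bbo":{"eh":1,"giv":95,"if":23,"s":50,"z":74},"foc":80,"pj":{"mdb":73,"uk":43,"vl":5,"w":54}}

Derivation:
After op 1 (add /foc/1 30): {"bbo":{"giv":95,"s":80,"z":27},"foc":[99,30,33,79,26],"pj":{"uk":43,"w":54}}
After op 2 (replace /foc 80): {"bbo":{"giv":95,"s":80,"z":27},"foc":80,"pj":{"uk":43,"w":54}}
After op 3 (add /pj/mdb 73): {"bbo":{"giv":95,"s":80,"z":27},"foc":80,"pj":{"mdb":73,"uk":43,"w":54}}
After op 4 (replace /bbo/z 58): {"bbo":{"giv":95,"s":80,"z":58},"foc":80,"pj":{"mdb":73,"uk":43,"w":54}}
After op 5 (add /bbo/z 74): {"bbo":{"giv":95,"s":80,"z":74},"foc":80,"pj":{"mdb":73,"uk":43,"w":54}}
After op 6 (add /bbo/s 50): {"bbo":{"giv":95,"s":50,"z":74},"foc":80,"pj":{"mdb":73,"uk":43,"w":54}}
After op 7 (add /bbo/if 23): {"bbo":{"giv":95,"if":23,"s":50,"z":74},"foc":80,"pj":{"mdb":73,"uk":43,"w":54}}
After op 8 (add /bbo/eh 1): {"bbo":{"eh":1,"giv":95,"if":23,"s":50,"z":74},"foc":80,"pj":{"mdb":73,"uk":43,"w":54}}
After op 9 (add /pj/vl 5): {"bbo":{"eh":1,"giv":95,"if":23,"s":50,"z":74},"foc":80,"pj":{"mdb":73,"uk":43,"vl":5,"w":54}}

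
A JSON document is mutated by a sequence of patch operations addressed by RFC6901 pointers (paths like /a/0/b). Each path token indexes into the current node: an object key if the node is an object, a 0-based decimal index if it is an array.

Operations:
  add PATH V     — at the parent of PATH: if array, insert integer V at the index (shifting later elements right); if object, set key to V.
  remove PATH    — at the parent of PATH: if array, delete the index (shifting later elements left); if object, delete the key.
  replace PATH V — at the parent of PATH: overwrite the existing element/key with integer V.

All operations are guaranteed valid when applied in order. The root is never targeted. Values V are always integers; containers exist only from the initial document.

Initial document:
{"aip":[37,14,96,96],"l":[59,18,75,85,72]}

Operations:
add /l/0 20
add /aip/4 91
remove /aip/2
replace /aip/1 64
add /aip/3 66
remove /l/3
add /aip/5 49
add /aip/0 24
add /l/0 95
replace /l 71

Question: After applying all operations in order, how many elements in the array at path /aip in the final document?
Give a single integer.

After op 1 (add /l/0 20): {"aip":[37,14,96,96],"l":[20,59,18,75,85,72]}
After op 2 (add /aip/4 91): {"aip":[37,14,96,96,91],"l":[20,59,18,75,85,72]}
After op 3 (remove /aip/2): {"aip":[37,14,96,91],"l":[20,59,18,75,85,72]}
After op 4 (replace /aip/1 64): {"aip":[37,64,96,91],"l":[20,59,18,75,85,72]}
After op 5 (add /aip/3 66): {"aip":[37,64,96,66,91],"l":[20,59,18,75,85,72]}
After op 6 (remove /l/3): {"aip":[37,64,96,66,91],"l":[20,59,18,85,72]}
After op 7 (add /aip/5 49): {"aip":[37,64,96,66,91,49],"l":[20,59,18,85,72]}
After op 8 (add /aip/0 24): {"aip":[24,37,64,96,66,91,49],"l":[20,59,18,85,72]}
After op 9 (add /l/0 95): {"aip":[24,37,64,96,66,91,49],"l":[95,20,59,18,85,72]}
After op 10 (replace /l 71): {"aip":[24,37,64,96,66,91,49],"l":71}
Size at path /aip: 7

Answer: 7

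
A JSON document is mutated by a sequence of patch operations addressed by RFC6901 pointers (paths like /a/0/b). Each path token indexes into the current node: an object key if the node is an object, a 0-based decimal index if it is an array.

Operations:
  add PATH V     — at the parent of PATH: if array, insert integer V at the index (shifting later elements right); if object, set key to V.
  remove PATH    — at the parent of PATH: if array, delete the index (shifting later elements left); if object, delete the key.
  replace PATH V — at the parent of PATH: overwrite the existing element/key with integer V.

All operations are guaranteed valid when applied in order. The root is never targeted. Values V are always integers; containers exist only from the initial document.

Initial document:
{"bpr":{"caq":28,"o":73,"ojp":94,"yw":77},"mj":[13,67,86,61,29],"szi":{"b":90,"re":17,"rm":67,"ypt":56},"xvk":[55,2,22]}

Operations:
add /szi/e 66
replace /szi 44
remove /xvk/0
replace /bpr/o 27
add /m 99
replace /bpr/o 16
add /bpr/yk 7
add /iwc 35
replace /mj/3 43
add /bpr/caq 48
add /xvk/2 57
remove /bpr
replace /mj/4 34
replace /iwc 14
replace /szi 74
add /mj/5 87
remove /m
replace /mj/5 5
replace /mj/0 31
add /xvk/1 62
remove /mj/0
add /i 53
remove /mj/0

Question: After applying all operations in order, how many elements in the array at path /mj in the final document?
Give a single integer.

After op 1 (add /szi/e 66): {"bpr":{"caq":28,"o":73,"ojp":94,"yw":77},"mj":[13,67,86,61,29],"szi":{"b":90,"e":66,"re":17,"rm":67,"ypt":56},"xvk":[55,2,22]}
After op 2 (replace /szi 44): {"bpr":{"caq":28,"o":73,"ojp":94,"yw":77},"mj":[13,67,86,61,29],"szi":44,"xvk":[55,2,22]}
After op 3 (remove /xvk/0): {"bpr":{"caq":28,"o":73,"ojp":94,"yw":77},"mj":[13,67,86,61,29],"szi":44,"xvk":[2,22]}
After op 4 (replace /bpr/o 27): {"bpr":{"caq":28,"o":27,"ojp":94,"yw":77},"mj":[13,67,86,61,29],"szi":44,"xvk":[2,22]}
After op 5 (add /m 99): {"bpr":{"caq":28,"o":27,"ojp":94,"yw":77},"m":99,"mj":[13,67,86,61,29],"szi":44,"xvk":[2,22]}
After op 6 (replace /bpr/o 16): {"bpr":{"caq":28,"o":16,"ojp":94,"yw":77},"m":99,"mj":[13,67,86,61,29],"szi":44,"xvk":[2,22]}
After op 7 (add /bpr/yk 7): {"bpr":{"caq":28,"o":16,"ojp":94,"yk":7,"yw":77},"m":99,"mj":[13,67,86,61,29],"szi":44,"xvk":[2,22]}
After op 8 (add /iwc 35): {"bpr":{"caq":28,"o":16,"ojp":94,"yk":7,"yw":77},"iwc":35,"m":99,"mj":[13,67,86,61,29],"szi":44,"xvk":[2,22]}
After op 9 (replace /mj/3 43): {"bpr":{"caq":28,"o":16,"ojp":94,"yk":7,"yw":77},"iwc":35,"m":99,"mj":[13,67,86,43,29],"szi":44,"xvk":[2,22]}
After op 10 (add /bpr/caq 48): {"bpr":{"caq":48,"o":16,"ojp":94,"yk":7,"yw":77},"iwc":35,"m":99,"mj":[13,67,86,43,29],"szi":44,"xvk":[2,22]}
After op 11 (add /xvk/2 57): {"bpr":{"caq":48,"o":16,"ojp":94,"yk":7,"yw":77},"iwc":35,"m":99,"mj":[13,67,86,43,29],"szi":44,"xvk":[2,22,57]}
After op 12 (remove /bpr): {"iwc":35,"m":99,"mj":[13,67,86,43,29],"szi":44,"xvk":[2,22,57]}
After op 13 (replace /mj/4 34): {"iwc":35,"m":99,"mj":[13,67,86,43,34],"szi":44,"xvk":[2,22,57]}
After op 14 (replace /iwc 14): {"iwc":14,"m":99,"mj":[13,67,86,43,34],"szi":44,"xvk":[2,22,57]}
After op 15 (replace /szi 74): {"iwc":14,"m":99,"mj":[13,67,86,43,34],"szi":74,"xvk":[2,22,57]}
After op 16 (add /mj/5 87): {"iwc":14,"m":99,"mj":[13,67,86,43,34,87],"szi":74,"xvk":[2,22,57]}
After op 17 (remove /m): {"iwc":14,"mj":[13,67,86,43,34,87],"szi":74,"xvk":[2,22,57]}
After op 18 (replace /mj/5 5): {"iwc":14,"mj":[13,67,86,43,34,5],"szi":74,"xvk":[2,22,57]}
After op 19 (replace /mj/0 31): {"iwc":14,"mj":[31,67,86,43,34,5],"szi":74,"xvk":[2,22,57]}
After op 20 (add /xvk/1 62): {"iwc":14,"mj":[31,67,86,43,34,5],"szi":74,"xvk":[2,62,22,57]}
After op 21 (remove /mj/0): {"iwc":14,"mj":[67,86,43,34,5],"szi":74,"xvk":[2,62,22,57]}
After op 22 (add /i 53): {"i":53,"iwc":14,"mj":[67,86,43,34,5],"szi":74,"xvk":[2,62,22,57]}
After op 23 (remove /mj/0): {"i":53,"iwc":14,"mj":[86,43,34,5],"szi":74,"xvk":[2,62,22,57]}
Size at path /mj: 4

Answer: 4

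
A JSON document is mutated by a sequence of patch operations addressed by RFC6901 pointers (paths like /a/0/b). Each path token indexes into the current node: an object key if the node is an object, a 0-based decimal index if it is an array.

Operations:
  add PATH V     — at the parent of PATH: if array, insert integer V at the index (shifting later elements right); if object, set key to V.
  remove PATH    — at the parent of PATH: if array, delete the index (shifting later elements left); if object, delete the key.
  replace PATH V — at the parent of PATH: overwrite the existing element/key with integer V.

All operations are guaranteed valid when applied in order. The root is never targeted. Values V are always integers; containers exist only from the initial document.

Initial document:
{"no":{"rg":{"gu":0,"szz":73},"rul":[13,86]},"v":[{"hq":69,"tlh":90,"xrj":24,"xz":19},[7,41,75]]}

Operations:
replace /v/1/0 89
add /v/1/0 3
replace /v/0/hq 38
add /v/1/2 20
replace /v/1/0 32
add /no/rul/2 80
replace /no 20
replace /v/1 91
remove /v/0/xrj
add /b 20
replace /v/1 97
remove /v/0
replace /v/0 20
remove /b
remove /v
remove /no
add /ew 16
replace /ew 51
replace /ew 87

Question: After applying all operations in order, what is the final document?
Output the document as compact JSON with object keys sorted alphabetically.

After op 1 (replace /v/1/0 89): {"no":{"rg":{"gu":0,"szz":73},"rul":[13,86]},"v":[{"hq":69,"tlh":90,"xrj":24,"xz":19},[89,41,75]]}
After op 2 (add /v/1/0 3): {"no":{"rg":{"gu":0,"szz":73},"rul":[13,86]},"v":[{"hq":69,"tlh":90,"xrj":24,"xz":19},[3,89,41,75]]}
After op 3 (replace /v/0/hq 38): {"no":{"rg":{"gu":0,"szz":73},"rul":[13,86]},"v":[{"hq":38,"tlh":90,"xrj":24,"xz":19},[3,89,41,75]]}
After op 4 (add /v/1/2 20): {"no":{"rg":{"gu":0,"szz":73},"rul":[13,86]},"v":[{"hq":38,"tlh":90,"xrj":24,"xz":19},[3,89,20,41,75]]}
After op 5 (replace /v/1/0 32): {"no":{"rg":{"gu":0,"szz":73},"rul":[13,86]},"v":[{"hq":38,"tlh":90,"xrj":24,"xz":19},[32,89,20,41,75]]}
After op 6 (add /no/rul/2 80): {"no":{"rg":{"gu":0,"szz":73},"rul":[13,86,80]},"v":[{"hq":38,"tlh":90,"xrj":24,"xz":19},[32,89,20,41,75]]}
After op 7 (replace /no 20): {"no":20,"v":[{"hq":38,"tlh":90,"xrj":24,"xz":19},[32,89,20,41,75]]}
After op 8 (replace /v/1 91): {"no":20,"v":[{"hq":38,"tlh":90,"xrj":24,"xz":19},91]}
After op 9 (remove /v/0/xrj): {"no":20,"v":[{"hq":38,"tlh":90,"xz":19},91]}
After op 10 (add /b 20): {"b":20,"no":20,"v":[{"hq":38,"tlh":90,"xz":19},91]}
After op 11 (replace /v/1 97): {"b":20,"no":20,"v":[{"hq":38,"tlh":90,"xz":19},97]}
After op 12 (remove /v/0): {"b":20,"no":20,"v":[97]}
After op 13 (replace /v/0 20): {"b":20,"no":20,"v":[20]}
After op 14 (remove /b): {"no":20,"v":[20]}
After op 15 (remove /v): {"no":20}
After op 16 (remove /no): {}
After op 17 (add /ew 16): {"ew":16}
After op 18 (replace /ew 51): {"ew":51}
After op 19 (replace /ew 87): {"ew":87}

Answer: {"ew":87}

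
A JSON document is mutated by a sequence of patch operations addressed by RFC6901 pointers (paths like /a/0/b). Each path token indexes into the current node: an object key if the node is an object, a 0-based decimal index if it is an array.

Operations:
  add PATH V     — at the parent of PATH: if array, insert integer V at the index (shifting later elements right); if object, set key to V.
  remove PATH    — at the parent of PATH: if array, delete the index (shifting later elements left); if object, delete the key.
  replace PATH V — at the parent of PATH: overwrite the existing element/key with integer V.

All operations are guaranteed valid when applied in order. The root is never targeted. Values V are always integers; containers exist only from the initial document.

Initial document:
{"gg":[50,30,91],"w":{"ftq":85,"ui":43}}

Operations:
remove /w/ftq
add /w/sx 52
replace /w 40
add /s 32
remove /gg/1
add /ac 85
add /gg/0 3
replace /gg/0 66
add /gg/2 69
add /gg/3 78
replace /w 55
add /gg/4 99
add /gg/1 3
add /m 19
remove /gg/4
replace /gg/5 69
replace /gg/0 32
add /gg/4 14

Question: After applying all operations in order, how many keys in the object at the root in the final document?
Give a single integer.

Answer: 5

Derivation:
After op 1 (remove /w/ftq): {"gg":[50,30,91],"w":{"ui":43}}
After op 2 (add /w/sx 52): {"gg":[50,30,91],"w":{"sx":52,"ui":43}}
After op 3 (replace /w 40): {"gg":[50,30,91],"w":40}
After op 4 (add /s 32): {"gg":[50,30,91],"s":32,"w":40}
After op 5 (remove /gg/1): {"gg":[50,91],"s":32,"w":40}
After op 6 (add /ac 85): {"ac":85,"gg":[50,91],"s":32,"w":40}
After op 7 (add /gg/0 3): {"ac":85,"gg":[3,50,91],"s":32,"w":40}
After op 8 (replace /gg/0 66): {"ac":85,"gg":[66,50,91],"s":32,"w":40}
After op 9 (add /gg/2 69): {"ac":85,"gg":[66,50,69,91],"s":32,"w":40}
After op 10 (add /gg/3 78): {"ac":85,"gg":[66,50,69,78,91],"s":32,"w":40}
After op 11 (replace /w 55): {"ac":85,"gg":[66,50,69,78,91],"s":32,"w":55}
After op 12 (add /gg/4 99): {"ac":85,"gg":[66,50,69,78,99,91],"s":32,"w":55}
After op 13 (add /gg/1 3): {"ac":85,"gg":[66,3,50,69,78,99,91],"s":32,"w":55}
After op 14 (add /m 19): {"ac":85,"gg":[66,3,50,69,78,99,91],"m":19,"s":32,"w":55}
After op 15 (remove /gg/4): {"ac":85,"gg":[66,3,50,69,99,91],"m":19,"s":32,"w":55}
After op 16 (replace /gg/5 69): {"ac":85,"gg":[66,3,50,69,99,69],"m":19,"s":32,"w":55}
After op 17 (replace /gg/0 32): {"ac":85,"gg":[32,3,50,69,99,69],"m":19,"s":32,"w":55}
After op 18 (add /gg/4 14): {"ac":85,"gg":[32,3,50,69,14,99,69],"m":19,"s":32,"w":55}
Size at the root: 5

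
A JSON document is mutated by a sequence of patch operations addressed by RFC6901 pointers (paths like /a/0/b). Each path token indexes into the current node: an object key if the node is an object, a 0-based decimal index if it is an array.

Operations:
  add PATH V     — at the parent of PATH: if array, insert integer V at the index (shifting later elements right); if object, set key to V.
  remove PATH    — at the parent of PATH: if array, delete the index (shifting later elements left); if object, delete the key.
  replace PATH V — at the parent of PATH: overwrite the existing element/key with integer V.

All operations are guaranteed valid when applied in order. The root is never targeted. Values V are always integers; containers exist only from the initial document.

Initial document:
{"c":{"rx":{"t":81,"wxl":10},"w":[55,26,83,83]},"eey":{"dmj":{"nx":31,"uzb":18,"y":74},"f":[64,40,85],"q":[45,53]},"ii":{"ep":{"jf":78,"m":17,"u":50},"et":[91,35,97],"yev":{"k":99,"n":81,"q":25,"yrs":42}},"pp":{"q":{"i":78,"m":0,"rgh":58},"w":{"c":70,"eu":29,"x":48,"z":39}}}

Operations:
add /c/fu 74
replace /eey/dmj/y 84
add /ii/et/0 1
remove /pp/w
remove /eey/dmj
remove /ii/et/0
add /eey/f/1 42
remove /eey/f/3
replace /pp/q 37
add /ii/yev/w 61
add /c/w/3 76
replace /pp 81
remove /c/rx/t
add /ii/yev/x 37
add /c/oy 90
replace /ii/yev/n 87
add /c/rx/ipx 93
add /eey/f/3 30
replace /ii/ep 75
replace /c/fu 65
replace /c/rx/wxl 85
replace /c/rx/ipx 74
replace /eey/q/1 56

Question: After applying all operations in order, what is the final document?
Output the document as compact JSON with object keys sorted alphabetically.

After op 1 (add /c/fu 74): {"c":{"fu":74,"rx":{"t":81,"wxl":10},"w":[55,26,83,83]},"eey":{"dmj":{"nx":31,"uzb":18,"y":74},"f":[64,40,85],"q":[45,53]},"ii":{"ep":{"jf":78,"m":17,"u":50},"et":[91,35,97],"yev":{"k":99,"n":81,"q":25,"yrs":42}},"pp":{"q":{"i":78,"m":0,"rgh":58},"w":{"c":70,"eu":29,"x":48,"z":39}}}
After op 2 (replace /eey/dmj/y 84): {"c":{"fu":74,"rx":{"t":81,"wxl":10},"w":[55,26,83,83]},"eey":{"dmj":{"nx":31,"uzb":18,"y":84},"f":[64,40,85],"q":[45,53]},"ii":{"ep":{"jf":78,"m":17,"u":50},"et":[91,35,97],"yev":{"k":99,"n":81,"q":25,"yrs":42}},"pp":{"q":{"i":78,"m":0,"rgh":58},"w":{"c":70,"eu":29,"x":48,"z":39}}}
After op 3 (add /ii/et/0 1): {"c":{"fu":74,"rx":{"t":81,"wxl":10},"w":[55,26,83,83]},"eey":{"dmj":{"nx":31,"uzb":18,"y":84},"f":[64,40,85],"q":[45,53]},"ii":{"ep":{"jf":78,"m":17,"u":50},"et":[1,91,35,97],"yev":{"k":99,"n":81,"q":25,"yrs":42}},"pp":{"q":{"i":78,"m":0,"rgh":58},"w":{"c":70,"eu":29,"x":48,"z":39}}}
After op 4 (remove /pp/w): {"c":{"fu":74,"rx":{"t":81,"wxl":10},"w":[55,26,83,83]},"eey":{"dmj":{"nx":31,"uzb":18,"y":84},"f":[64,40,85],"q":[45,53]},"ii":{"ep":{"jf":78,"m":17,"u":50},"et":[1,91,35,97],"yev":{"k":99,"n":81,"q":25,"yrs":42}},"pp":{"q":{"i":78,"m":0,"rgh":58}}}
After op 5 (remove /eey/dmj): {"c":{"fu":74,"rx":{"t":81,"wxl":10},"w":[55,26,83,83]},"eey":{"f":[64,40,85],"q":[45,53]},"ii":{"ep":{"jf":78,"m":17,"u":50},"et":[1,91,35,97],"yev":{"k":99,"n":81,"q":25,"yrs":42}},"pp":{"q":{"i":78,"m":0,"rgh":58}}}
After op 6 (remove /ii/et/0): {"c":{"fu":74,"rx":{"t":81,"wxl":10},"w":[55,26,83,83]},"eey":{"f":[64,40,85],"q":[45,53]},"ii":{"ep":{"jf":78,"m":17,"u":50},"et":[91,35,97],"yev":{"k":99,"n":81,"q":25,"yrs":42}},"pp":{"q":{"i":78,"m":0,"rgh":58}}}
After op 7 (add /eey/f/1 42): {"c":{"fu":74,"rx":{"t":81,"wxl":10},"w":[55,26,83,83]},"eey":{"f":[64,42,40,85],"q":[45,53]},"ii":{"ep":{"jf":78,"m":17,"u":50},"et":[91,35,97],"yev":{"k":99,"n":81,"q":25,"yrs":42}},"pp":{"q":{"i":78,"m":0,"rgh":58}}}
After op 8 (remove /eey/f/3): {"c":{"fu":74,"rx":{"t":81,"wxl":10},"w":[55,26,83,83]},"eey":{"f":[64,42,40],"q":[45,53]},"ii":{"ep":{"jf":78,"m":17,"u":50},"et":[91,35,97],"yev":{"k":99,"n":81,"q":25,"yrs":42}},"pp":{"q":{"i":78,"m":0,"rgh":58}}}
After op 9 (replace /pp/q 37): {"c":{"fu":74,"rx":{"t":81,"wxl":10},"w":[55,26,83,83]},"eey":{"f":[64,42,40],"q":[45,53]},"ii":{"ep":{"jf":78,"m":17,"u":50},"et":[91,35,97],"yev":{"k":99,"n":81,"q":25,"yrs":42}},"pp":{"q":37}}
After op 10 (add /ii/yev/w 61): {"c":{"fu":74,"rx":{"t":81,"wxl":10},"w":[55,26,83,83]},"eey":{"f":[64,42,40],"q":[45,53]},"ii":{"ep":{"jf":78,"m":17,"u":50},"et":[91,35,97],"yev":{"k":99,"n":81,"q":25,"w":61,"yrs":42}},"pp":{"q":37}}
After op 11 (add /c/w/3 76): {"c":{"fu":74,"rx":{"t":81,"wxl":10},"w":[55,26,83,76,83]},"eey":{"f":[64,42,40],"q":[45,53]},"ii":{"ep":{"jf":78,"m":17,"u":50},"et":[91,35,97],"yev":{"k":99,"n":81,"q":25,"w":61,"yrs":42}},"pp":{"q":37}}
After op 12 (replace /pp 81): {"c":{"fu":74,"rx":{"t":81,"wxl":10},"w":[55,26,83,76,83]},"eey":{"f":[64,42,40],"q":[45,53]},"ii":{"ep":{"jf":78,"m":17,"u":50},"et":[91,35,97],"yev":{"k":99,"n":81,"q":25,"w":61,"yrs":42}},"pp":81}
After op 13 (remove /c/rx/t): {"c":{"fu":74,"rx":{"wxl":10},"w":[55,26,83,76,83]},"eey":{"f":[64,42,40],"q":[45,53]},"ii":{"ep":{"jf":78,"m":17,"u":50},"et":[91,35,97],"yev":{"k":99,"n":81,"q":25,"w":61,"yrs":42}},"pp":81}
After op 14 (add /ii/yev/x 37): {"c":{"fu":74,"rx":{"wxl":10},"w":[55,26,83,76,83]},"eey":{"f":[64,42,40],"q":[45,53]},"ii":{"ep":{"jf":78,"m":17,"u":50},"et":[91,35,97],"yev":{"k":99,"n":81,"q":25,"w":61,"x":37,"yrs":42}},"pp":81}
After op 15 (add /c/oy 90): {"c":{"fu":74,"oy":90,"rx":{"wxl":10},"w":[55,26,83,76,83]},"eey":{"f":[64,42,40],"q":[45,53]},"ii":{"ep":{"jf":78,"m":17,"u":50},"et":[91,35,97],"yev":{"k":99,"n":81,"q":25,"w":61,"x":37,"yrs":42}},"pp":81}
After op 16 (replace /ii/yev/n 87): {"c":{"fu":74,"oy":90,"rx":{"wxl":10},"w":[55,26,83,76,83]},"eey":{"f":[64,42,40],"q":[45,53]},"ii":{"ep":{"jf":78,"m":17,"u":50},"et":[91,35,97],"yev":{"k":99,"n":87,"q":25,"w":61,"x":37,"yrs":42}},"pp":81}
After op 17 (add /c/rx/ipx 93): {"c":{"fu":74,"oy":90,"rx":{"ipx":93,"wxl":10},"w":[55,26,83,76,83]},"eey":{"f":[64,42,40],"q":[45,53]},"ii":{"ep":{"jf":78,"m":17,"u":50},"et":[91,35,97],"yev":{"k":99,"n":87,"q":25,"w":61,"x":37,"yrs":42}},"pp":81}
After op 18 (add /eey/f/3 30): {"c":{"fu":74,"oy":90,"rx":{"ipx":93,"wxl":10},"w":[55,26,83,76,83]},"eey":{"f":[64,42,40,30],"q":[45,53]},"ii":{"ep":{"jf":78,"m":17,"u":50},"et":[91,35,97],"yev":{"k":99,"n":87,"q":25,"w":61,"x":37,"yrs":42}},"pp":81}
After op 19 (replace /ii/ep 75): {"c":{"fu":74,"oy":90,"rx":{"ipx":93,"wxl":10},"w":[55,26,83,76,83]},"eey":{"f":[64,42,40,30],"q":[45,53]},"ii":{"ep":75,"et":[91,35,97],"yev":{"k":99,"n":87,"q":25,"w":61,"x":37,"yrs":42}},"pp":81}
After op 20 (replace /c/fu 65): {"c":{"fu":65,"oy":90,"rx":{"ipx":93,"wxl":10},"w":[55,26,83,76,83]},"eey":{"f":[64,42,40,30],"q":[45,53]},"ii":{"ep":75,"et":[91,35,97],"yev":{"k":99,"n":87,"q":25,"w":61,"x":37,"yrs":42}},"pp":81}
After op 21 (replace /c/rx/wxl 85): {"c":{"fu":65,"oy":90,"rx":{"ipx":93,"wxl":85},"w":[55,26,83,76,83]},"eey":{"f":[64,42,40,30],"q":[45,53]},"ii":{"ep":75,"et":[91,35,97],"yev":{"k":99,"n":87,"q":25,"w":61,"x":37,"yrs":42}},"pp":81}
After op 22 (replace /c/rx/ipx 74): {"c":{"fu":65,"oy":90,"rx":{"ipx":74,"wxl":85},"w":[55,26,83,76,83]},"eey":{"f":[64,42,40,30],"q":[45,53]},"ii":{"ep":75,"et":[91,35,97],"yev":{"k":99,"n":87,"q":25,"w":61,"x":37,"yrs":42}},"pp":81}
After op 23 (replace /eey/q/1 56): {"c":{"fu":65,"oy":90,"rx":{"ipx":74,"wxl":85},"w":[55,26,83,76,83]},"eey":{"f":[64,42,40,30],"q":[45,56]},"ii":{"ep":75,"et":[91,35,97],"yev":{"k":99,"n":87,"q":25,"w":61,"x":37,"yrs":42}},"pp":81}

Answer: {"c":{"fu":65,"oy":90,"rx":{"ipx":74,"wxl":85},"w":[55,26,83,76,83]},"eey":{"f":[64,42,40,30],"q":[45,56]},"ii":{"ep":75,"et":[91,35,97],"yev":{"k":99,"n":87,"q":25,"w":61,"x":37,"yrs":42}},"pp":81}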